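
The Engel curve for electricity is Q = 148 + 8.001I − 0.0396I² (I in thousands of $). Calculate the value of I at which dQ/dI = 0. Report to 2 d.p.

101.02

dQ/dI = 8.001 − 0.0792I.
The good is inferior where dQ/dI < 0. Setting dQ/dI = 0 gives I = 8.001 / 0.0792 = 101.02.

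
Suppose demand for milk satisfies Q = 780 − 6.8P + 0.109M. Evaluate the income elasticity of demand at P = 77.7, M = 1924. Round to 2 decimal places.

At P = 77.7, M = 1924: Q = 461.356.
Holding P constant, ∂Q/∂M = 0.109.
η_M = (∂Q/∂M)·(M/Q) = 0.109 × (1924/461.356) = 0.45.

0.45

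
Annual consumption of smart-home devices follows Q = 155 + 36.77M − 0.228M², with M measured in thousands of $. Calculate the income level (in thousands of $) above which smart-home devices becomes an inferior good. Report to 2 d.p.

80.64

dQ/dM = 36.77 − 0.456M.
The good is inferior where dQ/dM < 0. Setting dQ/dM = 0 gives M = 36.77 / 0.456 = 80.64.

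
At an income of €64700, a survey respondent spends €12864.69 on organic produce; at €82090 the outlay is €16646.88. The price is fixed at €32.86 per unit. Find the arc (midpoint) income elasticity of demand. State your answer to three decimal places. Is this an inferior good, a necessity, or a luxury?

With a constant price, Q₁ = 12864.69/32.86 = 391.500 and Q₂ = 16646.88/32.86 = 506.600 (equivalently, work directly with expenditure since P cancels).
Midpoint %ΔQ = (16646.88 − 12864.69)/14755.79 = 0.25632; midpoint %ΔI = (82090 − 64700)/73395 = 0.23694.
η = 0.25632 / 0.23694 = 1.082.
η > 1 ⇒ luxury.

1.082 (luxury)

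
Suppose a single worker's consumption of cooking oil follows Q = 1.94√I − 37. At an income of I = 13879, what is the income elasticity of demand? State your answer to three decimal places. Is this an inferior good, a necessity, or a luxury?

At I = 13879: Q = 191.550.
dQ/dI = 1.94/(2√I) = 0.00823365 at this income.
η = (dQ/dI)·(I/Q) = 0.00823365 × (13879/191.550) = 0.597.
Since 0 < η < 1, the good is a necessity.

0.597 (necessity)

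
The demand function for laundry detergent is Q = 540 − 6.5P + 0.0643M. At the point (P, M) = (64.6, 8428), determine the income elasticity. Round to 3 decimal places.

0.819

At P = 64.6, M = 8428: Q = 662.020.
Holding P constant, ∂Q/∂M = 0.0643.
η_M = (∂Q/∂M)·(M/Q) = 0.0643 × (8428/662.020) = 0.819.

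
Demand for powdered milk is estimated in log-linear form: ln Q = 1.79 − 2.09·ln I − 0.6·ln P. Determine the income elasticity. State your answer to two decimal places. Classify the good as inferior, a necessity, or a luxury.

In a log-linear demand, the coefficient on ln I is the income elasticity.
So η = -2.09.
η < 0 ⇒ inferior good.

-2.09 (inferior good)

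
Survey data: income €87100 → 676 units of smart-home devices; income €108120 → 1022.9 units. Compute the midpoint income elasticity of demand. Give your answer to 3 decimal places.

ΔQ = 1022.9 − 676 = 346.9; midpoint Q̄ = (676 + 1022.9)/2 = 849.45.
ΔI = 108120 − 87100 = 21020; midpoint Ī = (87100 + 108120)/2 = 97610.
η = (ΔQ/Q̄) ÷ (ΔI/Ī) = (346.9/849.45) ÷ (21020/97610) = 1.896.

1.896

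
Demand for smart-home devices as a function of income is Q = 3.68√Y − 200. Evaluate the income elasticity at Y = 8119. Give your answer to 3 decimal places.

1.260

At Y = 8119: Q = 131.588.
dQ/dY = 3.68/(2√Y) = 0.0204205 at this income.
η = (dQ/dY)·(Y/Q) = 0.0204205 × (8119/131.588) = 1.260.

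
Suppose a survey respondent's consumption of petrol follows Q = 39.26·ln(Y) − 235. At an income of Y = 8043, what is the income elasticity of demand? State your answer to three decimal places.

0.333

At Y = 8043: Q = 118.048.
dQ/dY = 39.26/Y = 0.00488126 at this income.
η = (dQ/dY)·(Y/Q) = 0.00488126 × (8043/118.048) = 0.333.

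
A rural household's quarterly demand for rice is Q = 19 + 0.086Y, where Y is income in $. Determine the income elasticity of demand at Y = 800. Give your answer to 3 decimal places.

0.784

At Y = 800: Q = 87.800.
dQ/dY = 0.086.
η = (dQ/dY)·(Y/Q) = 0.086 × (800/87.800) = 0.784.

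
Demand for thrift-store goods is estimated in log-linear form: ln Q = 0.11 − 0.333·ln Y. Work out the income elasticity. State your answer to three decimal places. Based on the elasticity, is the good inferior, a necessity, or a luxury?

In a log-linear demand, the coefficient on ln Y is the income elasticity.
So η = -0.333.
η < 0 ⇒ inferior good.

-0.333 (inferior good)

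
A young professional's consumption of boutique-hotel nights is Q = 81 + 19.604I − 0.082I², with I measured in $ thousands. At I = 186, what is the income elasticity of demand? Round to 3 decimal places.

At I = 186: Q = 890.4720.
dQ/dI = 19.604 − 0.164I = -10.90000.
η = (dQ/dI)·(I/Q) = -10.90000 × (186/890.4720) = -2.277.

-2.277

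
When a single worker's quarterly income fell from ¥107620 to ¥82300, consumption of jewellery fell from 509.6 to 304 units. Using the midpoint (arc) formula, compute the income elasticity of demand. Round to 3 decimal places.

ΔQ = 304 − 509.6 = -205.6; midpoint Q̄ = (509.6 + 304)/2 = 406.8.
ΔI = 82300 − 107620 = -25320; midpoint Ī = (107620 + 82300)/2 = 94960.
η = (ΔQ/Q̄) ÷ (ΔI/Ī) = (-205.6/406.8) ÷ (-25320/94960) = 1.895.

1.895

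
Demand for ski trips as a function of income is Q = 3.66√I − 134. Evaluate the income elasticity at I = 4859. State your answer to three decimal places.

At I = 4859: Q = 121.126.
dQ/dI = 3.66/(2√I) = 0.0262529 at this income.
η = (dQ/dI)·(I/Q) = 0.0262529 × (4859/121.126) = 1.053.

1.053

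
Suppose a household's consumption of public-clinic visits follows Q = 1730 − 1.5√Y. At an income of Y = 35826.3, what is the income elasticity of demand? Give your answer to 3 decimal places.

At Y = 35826.3: Q = 1446.082.
dQ/dY = -1.5/(2√Y) = -0.00396242 at this income.
η = (dQ/dY)·(Y/Q) = -0.00396242 × (35826.3/1446.082) = -0.098.

-0.098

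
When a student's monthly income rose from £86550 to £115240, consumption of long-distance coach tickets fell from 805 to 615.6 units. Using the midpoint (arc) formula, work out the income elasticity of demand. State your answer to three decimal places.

-0.938

ΔQ = 615.6 − 805 = -189.4; midpoint Q̄ = (805 + 615.6)/2 = 710.3.
ΔI = 115240 − 86550 = 28690; midpoint Ī = (86550 + 115240)/2 = 100895.
η = (ΔQ/Q̄) ÷ (ΔI/Ī) = (-189.4/710.3) ÷ (28690/100895) = -0.938.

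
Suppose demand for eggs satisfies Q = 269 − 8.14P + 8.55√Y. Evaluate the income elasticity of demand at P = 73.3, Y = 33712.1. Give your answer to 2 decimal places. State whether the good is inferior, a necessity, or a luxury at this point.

0.63 (necessity)

At P = 73.3, Y = 33712.1: Q = 1242.191.
Holding P constant, ∂Q/∂Y = 8.55/(2√Y) = 0.0232832.
η_Y = (∂Q/∂Y)·(Y/Q) = 0.0232832 × (33712.1/1242.191) = 0.63.
Since 0 < η < 1, this is a necessity.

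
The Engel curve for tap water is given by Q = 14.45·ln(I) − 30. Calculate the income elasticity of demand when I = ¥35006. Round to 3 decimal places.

At I = 35006: Q = 121.194.
dQ/dI = 14.45/I = 0.000412786 at this income.
η = (dQ/dI)·(I/Q) = 0.000412786 × (35006/121.194) = 0.119.

0.119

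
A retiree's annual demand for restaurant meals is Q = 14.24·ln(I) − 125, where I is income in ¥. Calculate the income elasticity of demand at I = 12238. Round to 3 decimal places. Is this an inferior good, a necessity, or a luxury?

1.577 (luxury)

At I = 12238: Q = 9.031.
dQ/dI = 14.24/I = 0.00116359 at this income.
η = (dQ/dI)·(I/Q) = 0.00116359 × (12238/9.031) = 1.577.
Since η > 1, the good is a luxury.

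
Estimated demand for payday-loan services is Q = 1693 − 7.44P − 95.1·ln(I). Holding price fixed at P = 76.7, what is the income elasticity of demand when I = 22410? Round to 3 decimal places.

At P = 76.7, I = 22410: Q = 169.710.
Holding P constant, ∂Q/∂I = -95.1/I = -0.00424364.
η_I = (∂Q/∂I)·(I/Q) = -0.00424364 × (22410/169.710) = -0.560.

-0.560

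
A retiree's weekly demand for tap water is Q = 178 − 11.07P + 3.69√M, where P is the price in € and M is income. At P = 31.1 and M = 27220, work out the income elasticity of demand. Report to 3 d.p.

At P = 31.1, M = 27220: Q = 442.517.
Holding P constant, ∂Q/∂M = 3.69/(2√M) = 0.0111828.
η_M = (∂Q/∂M)·(M/Q) = 0.0111828 × (27220/442.517) = 0.688.

0.688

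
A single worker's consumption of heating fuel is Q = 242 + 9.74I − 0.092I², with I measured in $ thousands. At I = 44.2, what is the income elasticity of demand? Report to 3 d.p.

0.144

At I = 44.2: Q = 492.7731.
dQ/dI = 9.74 − 0.184I = 1.60720.
η = (dQ/dI)·(I/Q) = 1.60720 × (44.2/492.7731) = 0.144.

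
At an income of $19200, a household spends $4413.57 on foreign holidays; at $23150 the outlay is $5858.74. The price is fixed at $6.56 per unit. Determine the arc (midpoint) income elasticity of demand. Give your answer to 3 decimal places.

1.508

With a constant price, Q₁ = 4413.57/6.56 = 672.800 and Q₂ = 5858.74/6.56 = 893.101 (equivalently, work directly with expenditure since P cancels).
Midpoint %ΔQ = (5858.74 − 4413.57)/5136.16 = 0.28137; midpoint %ΔI = (23150 − 19200)/21175 = 0.18654.
η = 0.28137 / 0.18654 = 1.508.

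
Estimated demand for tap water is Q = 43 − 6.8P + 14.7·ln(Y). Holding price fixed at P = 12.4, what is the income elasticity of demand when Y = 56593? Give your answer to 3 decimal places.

At P = 12.4, Y = 56593: Q = 119.552.
Holding P constant, ∂Q/∂Y = 14.7/Y = 0.000259749.
η_Y = (∂Q/∂Y)·(Y/Q) = 0.000259749 × (56593/119.552) = 0.123.

0.123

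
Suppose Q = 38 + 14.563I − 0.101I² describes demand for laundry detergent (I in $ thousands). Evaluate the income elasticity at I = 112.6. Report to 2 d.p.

At I = 112.6: Q = 397.2390.
dQ/dI = 14.563 − 0.202I = -8.18220.
η = (dQ/dI)·(I/Q) = -8.18220 × (112.6/397.2390) = -2.32.

-2.32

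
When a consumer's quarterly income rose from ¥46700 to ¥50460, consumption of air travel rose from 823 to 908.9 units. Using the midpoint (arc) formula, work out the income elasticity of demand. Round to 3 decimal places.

1.282

ΔQ = 908.9 − 823 = 85.9; midpoint Q̄ = (823 + 908.9)/2 = 865.95.
ΔI = 50460 − 46700 = 3760; midpoint Ī = (46700 + 50460)/2 = 48580.
η = (ΔQ/Q̄) ÷ (ΔI/Ī) = (85.9/865.95) ÷ (3760/48580) = 1.282.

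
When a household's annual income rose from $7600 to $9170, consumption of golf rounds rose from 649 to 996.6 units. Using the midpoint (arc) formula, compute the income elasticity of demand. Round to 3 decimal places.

ΔQ = 996.6 − 649 = 347.6; midpoint Q̄ = (649 + 996.6)/2 = 822.8.
ΔI = 9170 − 7600 = 1570; midpoint Ī = (7600 + 9170)/2 = 8385.
η = (ΔQ/Q̄) ÷ (ΔI/Ī) = (347.6/822.8) ÷ (1570/8385) = 2.256.

2.256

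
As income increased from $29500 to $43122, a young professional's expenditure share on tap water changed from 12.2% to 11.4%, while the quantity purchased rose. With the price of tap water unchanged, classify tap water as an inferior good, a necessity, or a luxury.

necessity

Quantity rises but the budget share falls as income rises, so 0 < η < 1.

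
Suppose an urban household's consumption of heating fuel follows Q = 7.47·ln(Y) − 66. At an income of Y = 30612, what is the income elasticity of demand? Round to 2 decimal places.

0.67

At Y = 30612: Q = 11.159.
dQ/dY = 7.47/Y = 0.000244022 at this income.
η = (dQ/dY)·(Y/Q) = 0.000244022 × (30612/11.159) = 0.67.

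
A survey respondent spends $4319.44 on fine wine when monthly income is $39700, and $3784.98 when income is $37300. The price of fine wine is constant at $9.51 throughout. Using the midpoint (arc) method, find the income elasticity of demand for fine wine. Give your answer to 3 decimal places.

2.116

With a constant price, Q₁ = 4319.44/9.51 = 454.200 and Q₂ = 3784.98/9.51 = 398.000 (equivalently, work directly with expenditure since P cancels).
Midpoint %ΔQ = (3784.98 − 4319.44)/4052.21 = -0.13189; midpoint %ΔI = (37300 − 39700)/38500 = -0.06234.
η = -0.13189 / -0.06234 = 2.116.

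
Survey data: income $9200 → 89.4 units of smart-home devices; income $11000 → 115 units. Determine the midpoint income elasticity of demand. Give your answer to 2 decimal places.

ΔQ = 115 − 89.4 = 25.6; midpoint Q̄ = (89.4 + 115)/2 = 102.2.
ΔI = 11000 − 9200 = 1800; midpoint Ī = (9200 + 11000)/2 = 10100.
η = (ΔQ/Q̄) ÷ (ΔI/Ī) = (25.6/102.2) ÷ (1800/10100) = 1.41.

1.41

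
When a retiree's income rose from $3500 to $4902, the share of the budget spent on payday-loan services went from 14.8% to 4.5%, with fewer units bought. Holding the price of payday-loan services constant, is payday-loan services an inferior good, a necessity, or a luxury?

Quantity demanded falls as income rises, so η < 0.

inferior good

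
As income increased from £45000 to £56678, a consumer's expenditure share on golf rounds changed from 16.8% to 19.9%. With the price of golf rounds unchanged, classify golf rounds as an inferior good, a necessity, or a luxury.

The budget share rises as income rises, so η > 1.

luxury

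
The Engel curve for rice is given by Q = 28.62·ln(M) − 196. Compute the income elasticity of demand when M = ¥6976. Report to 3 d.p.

At M = 6976: Q = 57.294.
dQ/dM = 28.62/M = 0.00410264 at this income.
η = (dQ/dM)·(M/Q) = 0.00410264 × (6976/57.294) = 0.500.

0.500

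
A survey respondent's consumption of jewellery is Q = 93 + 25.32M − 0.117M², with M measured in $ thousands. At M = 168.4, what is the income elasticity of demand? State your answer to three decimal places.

-2.283

At M = 168.4: Q = 1038.9365.
dQ/dM = 25.32 − 0.234M = -14.08560.
η = (dQ/dM)·(M/Q) = -14.08560 × (168.4/1038.9365) = -2.283.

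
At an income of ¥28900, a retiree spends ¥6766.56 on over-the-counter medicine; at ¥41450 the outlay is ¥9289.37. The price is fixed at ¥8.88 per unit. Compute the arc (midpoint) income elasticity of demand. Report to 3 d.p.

0.881

With a constant price, Q₁ = 6766.56/8.88 = 762.000 and Q₂ = 9289.37/8.88 = 1046.100 (equivalently, work directly with expenditure since P cancels).
Midpoint %ΔQ = (9289.37 − 6766.56)/8027.97 = 0.31425; midpoint %ΔI = (41450 − 28900)/35175 = 0.35679.
η = 0.31425 / 0.35679 = 0.881.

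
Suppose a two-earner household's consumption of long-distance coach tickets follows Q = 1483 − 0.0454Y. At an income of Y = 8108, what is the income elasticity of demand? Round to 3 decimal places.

-0.330

At Y = 8108: Q = 1114.897.
dQ/dY = −0.0454.
η = (dQ/dY)·(Y/Q) = -0.0454 × (8108/1114.897) = -0.330.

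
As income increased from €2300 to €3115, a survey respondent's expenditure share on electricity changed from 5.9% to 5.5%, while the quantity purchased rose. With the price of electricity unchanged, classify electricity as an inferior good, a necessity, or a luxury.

Quantity rises but the budget share falls as income rises, so 0 < η < 1.

necessity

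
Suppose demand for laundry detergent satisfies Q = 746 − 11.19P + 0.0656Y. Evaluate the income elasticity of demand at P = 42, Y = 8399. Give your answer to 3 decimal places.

0.666

At P = 42, Y = 8399: Q = 826.994.
Holding P constant, ∂Q/∂Y = 0.0656.
η_Y = (∂Q/∂Y)·(Y/Q) = 0.0656 × (8399/826.994) = 0.666.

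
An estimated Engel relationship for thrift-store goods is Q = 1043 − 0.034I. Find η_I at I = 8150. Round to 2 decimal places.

-0.36

At I = 8150: Q = 765.900.
dQ/dI = −0.034.
η = (dQ/dI)·(I/Q) = -0.034 × (8150/765.900) = -0.36.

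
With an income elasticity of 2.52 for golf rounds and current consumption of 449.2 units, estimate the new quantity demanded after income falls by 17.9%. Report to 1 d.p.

246.6

%ΔQ ≈ η × %ΔI = 2.52 × (-17.9%) = -45.108%.
New Q ≈ 449.2 × (1 − 0.45108) = 246.6.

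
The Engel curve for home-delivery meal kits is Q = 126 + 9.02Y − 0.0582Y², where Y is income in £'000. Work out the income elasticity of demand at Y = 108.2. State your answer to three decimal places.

-0.920

At Y = 108.2: Q = 420.6026.
dQ/dY = 9.02 − 0.1164Y = -3.57448.
η = (dQ/dY)·(Y/Q) = -3.57448 × (108.2/420.6026) = -0.920.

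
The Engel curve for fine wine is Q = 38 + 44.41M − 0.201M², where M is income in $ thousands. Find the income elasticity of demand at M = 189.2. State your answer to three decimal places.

At M = 189.2: Q = 1245.2474.
dQ/dM = 44.41 − 0.402M = -31.64840.
η = (dQ/dM)·(M/Q) = -31.64840 × (189.2/1245.2474) = -4.809.

-4.809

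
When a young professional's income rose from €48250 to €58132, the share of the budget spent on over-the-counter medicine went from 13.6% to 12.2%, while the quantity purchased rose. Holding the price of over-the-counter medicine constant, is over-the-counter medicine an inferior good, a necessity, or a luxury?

Quantity rises but the budget share falls as income rises, so 0 < η < 1.

necessity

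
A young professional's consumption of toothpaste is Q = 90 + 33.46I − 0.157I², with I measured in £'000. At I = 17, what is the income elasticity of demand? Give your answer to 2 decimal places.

0.78

At I = 17: Q = 613.4470.
dQ/dI = 33.46 − 0.314I = 28.12200.
η = (dQ/dI)·(I/Q) = 28.12200 × (17/613.4470) = 0.78.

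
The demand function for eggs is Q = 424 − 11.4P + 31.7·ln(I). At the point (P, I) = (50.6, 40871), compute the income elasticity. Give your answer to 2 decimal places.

0.17

At P = 50.6, I = 40871: Q = 183.756.
Holding P constant, ∂Q/∂I = 31.7/I = 0.000775611.
η_I = (∂Q/∂I)·(I/Q) = 0.000775611 × (40871/183.756) = 0.17.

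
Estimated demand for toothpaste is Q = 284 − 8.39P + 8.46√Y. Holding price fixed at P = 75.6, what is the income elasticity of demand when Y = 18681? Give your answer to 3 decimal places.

0.717

At P = 75.6, Y = 18681: Q = 806.016.
Holding P constant, ∂Q/∂Y = 8.46/(2√Y) = 0.0309486.
η_Y = (∂Q/∂Y)·(Y/Q) = 0.0309486 × (18681/806.016) = 0.717.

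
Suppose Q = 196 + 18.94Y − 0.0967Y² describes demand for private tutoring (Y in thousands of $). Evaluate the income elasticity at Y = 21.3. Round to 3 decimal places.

0.568

At Y = 21.3: Q = 555.5502.
dQ/dY = 18.94 − 0.1934Y = 14.82058.
η = (dQ/dY)·(Y/Q) = 14.82058 × (21.3/555.5502) = 0.568.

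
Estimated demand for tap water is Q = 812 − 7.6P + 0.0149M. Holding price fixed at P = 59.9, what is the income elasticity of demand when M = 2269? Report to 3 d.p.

0.087

At P = 59.9, M = 2269: Q = 390.568.
Holding P constant, ∂Q/∂M = 0.0149.
η_M = (∂Q/∂M)·(M/Q) = 0.0149 × (2269/390.568) = 0.087.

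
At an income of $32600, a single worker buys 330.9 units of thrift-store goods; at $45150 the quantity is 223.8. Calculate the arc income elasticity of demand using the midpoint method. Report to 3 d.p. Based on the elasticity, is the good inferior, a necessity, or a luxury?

ΔQ = 223.8 − 330.9 = -107.1; midpoint Q̄ = (330.9 + 223.8)/2 = 277.35.
ΔI = 45150 − 32600 = 12550; midpoint Ī = (32600 + 45150)/2 = 38875.
η = (ΔQ/Q̄) ÷ (ΔI/Ī) = (-107.1/277.35) ÷ (12550/38875) = -1.196.
η < 0 ⇒ inferior good.

-1.196 (inferior good)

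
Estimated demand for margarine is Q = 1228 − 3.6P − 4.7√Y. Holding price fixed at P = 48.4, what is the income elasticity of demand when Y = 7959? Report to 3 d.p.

-0.330

At P = 48.4, Y = 7959: Q = 634.458.
Holding P constant, ∂Q/∂Y = -4.7/(2√Y) = -0.0263414.
η_Y = (∂Q/∂Y)·(Y/Q) = -0.0263414 × (7959/634.458) = -0.330.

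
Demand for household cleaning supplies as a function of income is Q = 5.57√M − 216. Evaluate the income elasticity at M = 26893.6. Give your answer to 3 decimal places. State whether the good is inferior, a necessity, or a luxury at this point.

At M = 26893.6: Q = 697.439.
dQ/dM = 5.57/(2√M) = 0.0169825 at this income.
η = (dQ/dM)·(M/Q) = 0.0169825 × (26893.6/697.439) = 0.655.
Since 0 < η < 1, the good is a necessity.

0.655 (necessity)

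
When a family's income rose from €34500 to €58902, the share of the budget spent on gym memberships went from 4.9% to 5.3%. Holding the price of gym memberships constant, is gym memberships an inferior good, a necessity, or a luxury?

luxury

The budget share rises as income rises, so η > 1.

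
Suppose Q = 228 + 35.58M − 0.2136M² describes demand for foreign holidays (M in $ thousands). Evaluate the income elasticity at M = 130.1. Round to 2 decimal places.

-2.10

At M = 130.1: Q = 1241.5623.
dQ/dM = 35.58 − 0.4272M = -19.99872.
η = (dQ/dM)·(M/Q) = -19.99872 × (130.1/1241.5623) = -2.10.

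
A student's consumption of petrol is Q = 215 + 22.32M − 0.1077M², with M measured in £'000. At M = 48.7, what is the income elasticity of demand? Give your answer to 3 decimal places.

At M = 48.7: Q = 1046.5530.
dQ/dM = 22.32 − 0.2154M = 11.83002.
η = (dQ/dM)·(M/Q) = 11.83002 × (48.7/1046.5530) = 0.550.

0.550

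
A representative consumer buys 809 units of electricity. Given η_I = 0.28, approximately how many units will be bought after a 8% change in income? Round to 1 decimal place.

827.1

%ΔQ ≈ η × %ΔI = 0.28 × 8% = 2.24%.
New Q ≈ 809 × (1 + 0.0224) = 827.1.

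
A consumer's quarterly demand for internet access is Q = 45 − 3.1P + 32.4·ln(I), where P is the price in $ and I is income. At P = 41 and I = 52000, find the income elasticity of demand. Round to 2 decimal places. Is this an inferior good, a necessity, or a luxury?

At P = 41, I = 52000: Q = 269.732.
Holding P constant, ∂Q/∂I = 32.4/I = 0.000623077.
η_I = (∂Q/∂I)·(I/Q) = 0.000623077 × (52000/269.732) = 0.12.
Since 0 < η < 1, this is a necessity.

0.12 (necessity)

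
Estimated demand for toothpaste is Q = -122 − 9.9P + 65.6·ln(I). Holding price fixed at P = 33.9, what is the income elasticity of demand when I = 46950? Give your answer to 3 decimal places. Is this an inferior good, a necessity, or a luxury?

At P = 33.9, I = 46950: Q = 248.039.
Holding P constant, ∂Q/∂I = 65.6/I = 0.00139723.
η_I = (∂Q/∂I)·(I/Q) = 0.00139723 × (46950/248.039) = 0.264.
Since 0 < η < 1, this is a necessity.

0.264 (necessity)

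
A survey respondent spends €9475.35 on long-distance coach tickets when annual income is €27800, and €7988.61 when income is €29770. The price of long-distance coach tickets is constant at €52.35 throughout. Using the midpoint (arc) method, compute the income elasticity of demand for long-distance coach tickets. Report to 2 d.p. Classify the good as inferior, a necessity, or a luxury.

-2.49 (inferior good)

With a constant price, Q₁ = 9475.35/52.35 = 181.000 and Q₂ = 7988.61/52.35 = 152.600 (equivalently, work directly with expenditure since P cancels).
Midpoint %ΔQ = (7988.61 − 9475.35)/8731.98 = -0.17026; midpoint %ΔI = (29770 − 27800)/28785 = 0.06844.
η = -0.17026 / 0.06844 = -2.49.
η < 0 ⇒ inferior good.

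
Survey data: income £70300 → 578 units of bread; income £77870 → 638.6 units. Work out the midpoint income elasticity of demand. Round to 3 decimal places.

0.975

ΔQ = 638.6 − 578 = 60.6; midpoint Q̄ = (578 + 638.6)/2 = 608.3.
ΔI = 77870 − 70300 = 7570; midpoint Ī = (70300 + 77870)/2 = 74085.
η = (ΔQ/Q̄) ÷ (ΔI/Ī) = (60.6/608.3) ÷ (7570/74085) = 0.975.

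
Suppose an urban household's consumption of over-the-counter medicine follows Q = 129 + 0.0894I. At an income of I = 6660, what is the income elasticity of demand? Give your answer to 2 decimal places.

0.82

At I = 6660: Q = 724.404.
dQ/dI = 0.0894.
η = (dQ/dI)·(I/Q) = 0.0894 × (6660/724.404) = 0.82.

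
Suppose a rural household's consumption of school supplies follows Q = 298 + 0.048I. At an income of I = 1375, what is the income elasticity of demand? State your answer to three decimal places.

At I = 1375: Q = 364.000.
dQ/dI = 0.048.
η = (dQ/dI)·(I/Q) = 0.048 × (1375/364.000) = 0.181.

0.181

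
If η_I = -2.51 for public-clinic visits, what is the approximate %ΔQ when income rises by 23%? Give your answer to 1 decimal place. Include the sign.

%ΔQ ≈ η × %ΔI = -2.51 × 23% = -57.7%.

-57.7%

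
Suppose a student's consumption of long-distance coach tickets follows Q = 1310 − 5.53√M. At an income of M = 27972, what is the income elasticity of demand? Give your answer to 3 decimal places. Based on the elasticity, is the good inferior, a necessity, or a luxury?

At M = 27972: Q = 385.117.
dQ/dM = -5.53/(2√M) = -0.0165323 at this income.
η = (dQ/dM)·(M/Q) = -0.0165323 × (27972/385.117) = -1.201.
Since η < 0, the good is an inferior good.

-1.201 (inferior good)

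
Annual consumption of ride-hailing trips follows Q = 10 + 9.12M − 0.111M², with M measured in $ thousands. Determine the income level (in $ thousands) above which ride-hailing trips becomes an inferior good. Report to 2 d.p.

dQ/dM = 9.12 − 0.222M.
The good is inferior where dQ/dM < 0. Setting dQ/dM = 0 gives M = 9.12 / 0.222 = 41.08.

41.08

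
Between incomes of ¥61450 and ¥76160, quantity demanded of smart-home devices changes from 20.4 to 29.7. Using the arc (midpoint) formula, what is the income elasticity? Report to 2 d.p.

1.74

ΔQ = 29.7 − 20.4 = 9.3; midpoint Q̄ = (20.4 + 29.7)/2 = 25.05.
ΔI = 76160 − 61450 = 14710; midpoint Ī = (61450 + 76160)/2 = 68805.
η = (ΔQ/Q̄) ÷ (ΔI/Ī) = (9.3/25.05) ÷ (14710/68805) = 1.74.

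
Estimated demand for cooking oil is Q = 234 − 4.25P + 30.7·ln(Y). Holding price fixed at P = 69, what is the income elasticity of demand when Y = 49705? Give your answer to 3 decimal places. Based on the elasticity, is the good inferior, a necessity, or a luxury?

0.113 (necessity)

At P = 69, Y = 49705: Q = 272.736.
Holding P constant, ∂Q/∂Y = 30.7/Y = 0.000617644.
η_Y = (∂Q/∂Y)·(Y/Q) = 0.000617644 × (49705/272.736) = 0.113.
Since 0 < η < 1, this is a necessity.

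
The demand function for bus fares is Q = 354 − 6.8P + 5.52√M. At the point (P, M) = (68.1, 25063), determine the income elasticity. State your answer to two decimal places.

At P = 68.1, M = 25063: Q = 764.808.
Holding P constant, ∂Q/∂M = 5.52/(2√M) = 0.0174338.
η_M = (∂Q/∂M)·(M/Q) = 0.0174338 × (25063/764.808) = 0.57.

0.57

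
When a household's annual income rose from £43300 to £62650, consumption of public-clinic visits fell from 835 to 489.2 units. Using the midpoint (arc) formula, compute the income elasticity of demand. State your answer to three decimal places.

-1.430

ΔQ = 489.2 − 835 = -345.8; midpoint Q̄ = (835 + 489.2)/2 = 662.1.
ΔI = 62650 − 43300 = 19350; midpoint Ī = (43300 + 62650)/2 = 52975.
η = (ΔQ/Q̄) ÷ (ΔI/Ī) = (-345.8/662.1) ÷ (19350/52975) = -1.430.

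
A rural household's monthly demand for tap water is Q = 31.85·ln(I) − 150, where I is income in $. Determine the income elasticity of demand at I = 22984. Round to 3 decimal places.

0.188

At I = 22984: Q = 169.855.
dQ/dI = 31.85/I = 0.00138575 at this income.
η = (dQ/dI)·(I/Q) = 0.00138575 × (22984/169.855) = 0.188.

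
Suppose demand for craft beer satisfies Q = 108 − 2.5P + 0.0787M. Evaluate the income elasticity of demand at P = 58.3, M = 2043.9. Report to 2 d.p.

At P = 58.3, M = 2043.9: Q = 123.105.
Holding P constant, ∂Q/∂M = 0.0787.
η_M = (∂Q/∂M)·(M/Q) = 0.0787 × (2043.9/123.105) = 1.31.

1.31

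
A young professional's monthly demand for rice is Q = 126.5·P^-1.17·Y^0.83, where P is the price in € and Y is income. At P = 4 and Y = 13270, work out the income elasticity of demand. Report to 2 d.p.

For a multiplicative demand Q = A·P^α·Y^β, the income elasticity is β everywhere.
Here β = 0.83, so η = 0.83.

0.83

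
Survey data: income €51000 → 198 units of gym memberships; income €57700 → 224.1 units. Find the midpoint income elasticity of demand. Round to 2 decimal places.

1.00

ΔQ = 224.1 − 198 = 26.1; midpoint Q̄ = (198 + 224.1)/2 = 211.05.
ΔI = 57700 − 51000 = 6700; midpoint Ī = (51000 + 57700)/2 = 54350.
η = (ΔQ/Q̄) ÷ (ΔI/Ī) = (26.1/211.05) ÷ (6700/54350) = 1.00.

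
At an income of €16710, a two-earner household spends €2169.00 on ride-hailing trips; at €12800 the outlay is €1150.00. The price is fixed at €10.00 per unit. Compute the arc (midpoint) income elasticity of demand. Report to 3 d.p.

With a constant price, Q₁ = 2169.00/10.00 = 216.900 and Q₂ = 1150.00/10.00 = 115.000 (equivalently, work directly with expenditure since P cancels).
Midpoint %ΔQ = (1150.00 − 2169.00)/1659.50 = -0.61404; midpoint %ΔI = (12800 − 16710)/14755 = -0.26499.
η = -0.61404 / -0.26499 = 2.317.

2.317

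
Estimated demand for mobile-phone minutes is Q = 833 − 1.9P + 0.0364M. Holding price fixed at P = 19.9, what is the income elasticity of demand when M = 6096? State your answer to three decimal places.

0.218

At P = 19.9, M = 6096: Q = 1017.084.
Holding P constant, ∂Q/∂M = 0.0364.
η_M = (∂Q/∂M)·(M/Q) = 0.0364 × (6096/1017.084) = 0.218.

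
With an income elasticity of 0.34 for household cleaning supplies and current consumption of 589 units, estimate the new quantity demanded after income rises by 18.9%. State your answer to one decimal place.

626.8

%ΔQ ≈ η × %ΔI = 0.34 × 18.9% = 6.426%.
New Q ≈ 589 × (1 + 0.06426) = 626.8.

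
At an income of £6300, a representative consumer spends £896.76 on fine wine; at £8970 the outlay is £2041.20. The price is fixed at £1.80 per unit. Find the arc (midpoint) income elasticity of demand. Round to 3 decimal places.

With a constant price, Q₁ = 896.76/1.80 = 498.200 and Q₂ = 2041.20/1.80 = 1134.000 (equivalently, work directly with expenditure since P cancels).
Midpoint %ΔQ = (2041.20 − 896.76)/1468.98 = 0.77907; midpoint %ΔI = (8970 − 6300)/7635 = 0.34971.
η = 0.77907 / 0.34971 = 2.228.

2.228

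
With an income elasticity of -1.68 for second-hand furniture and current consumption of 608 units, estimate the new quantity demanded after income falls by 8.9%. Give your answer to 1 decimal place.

%ΔQ ≈ η × %ΔI = -1.68 × (-8.9%) = 14.952%.
New Q ≈ 608 × (1 + 0.14952) = 698.9.

698.9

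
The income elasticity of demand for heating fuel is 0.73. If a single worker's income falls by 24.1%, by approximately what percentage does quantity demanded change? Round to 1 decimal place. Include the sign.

%ΔQ ≈ η × %ΔI = 0.73 × (-24.1%) = -17.6%.

-17.6%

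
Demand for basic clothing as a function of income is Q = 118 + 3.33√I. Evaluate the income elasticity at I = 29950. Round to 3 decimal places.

At I = 29950: Q = 694.292.
dQ/dI = 3.33/(2√I) = 0.0096209 at this income.
η = (dQ/dI)·(I/Q) = 0.0096209 × (29950/694.292) = 0.415.

0.415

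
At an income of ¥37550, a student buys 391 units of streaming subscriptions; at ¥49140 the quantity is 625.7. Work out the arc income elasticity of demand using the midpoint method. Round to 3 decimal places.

ΔQ = 625.7 − 391 = 234.7; midpoint Q̄ = (391 + 625.7)/2 = 508.35.
ΔI = 49140 − 37550 = 11590; midpoint Ī = (37550 + 49140)/2 = 43345.
η = (ΔQ/Q̄) ÷ (ΔI/Ī) = (234.7/508.35) ÷ (11590/43345) = 1.727.

1.727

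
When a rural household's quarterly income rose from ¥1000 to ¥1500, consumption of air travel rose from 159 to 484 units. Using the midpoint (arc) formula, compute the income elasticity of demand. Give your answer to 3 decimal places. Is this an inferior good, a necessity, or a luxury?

ΔQ = 484 − 159 = 325; midpoint Q̄ = (159 + 484)/2 = 321.5.
ΔI = 1500 − 1000 = 500; midpoint Ī = (1000 + 1500)/2 = 1250.
η = (ΔQ/Q̄) ÷ (ΔI/Ī) = (325/321.5) ÷ (500/1250) = 2.527.
η > 1 ⇒ luxury.

2.527 (luxury)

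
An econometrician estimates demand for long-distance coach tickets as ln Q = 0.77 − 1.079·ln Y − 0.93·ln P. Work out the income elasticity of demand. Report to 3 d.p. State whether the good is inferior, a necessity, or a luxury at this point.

In a log-linear demand, the coefficient on ln Y is the income elasticity.
So η = -1.079.
η < 0 ⇒ inferior good.

-1.079 (inferior good)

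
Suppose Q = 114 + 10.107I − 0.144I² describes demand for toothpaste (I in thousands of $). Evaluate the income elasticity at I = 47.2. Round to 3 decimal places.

-0.609

At I = 47.2: Q = 270.2414.
dQ/dI = 10.107 − 0.288I = -3.48660.
η = (dQ/dI)·(I/Q) = -3.48660 × (47.2/270.2414) = -0.609.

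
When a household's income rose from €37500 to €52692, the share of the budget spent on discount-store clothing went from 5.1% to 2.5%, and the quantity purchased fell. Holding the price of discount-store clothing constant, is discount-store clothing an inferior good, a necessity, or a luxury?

inferior good

Quantity demanded falls as income rises, so η < 0.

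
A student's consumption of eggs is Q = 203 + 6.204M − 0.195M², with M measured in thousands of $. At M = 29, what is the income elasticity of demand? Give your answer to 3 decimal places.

At M = 29: Q = 218.9210.
dQ/dM = 6.204 − 0.39M = -5.10600.
η = (dQ/dM)·(M/Q) = -5.10600 × (29/218.9210) = -0.676.

-0.676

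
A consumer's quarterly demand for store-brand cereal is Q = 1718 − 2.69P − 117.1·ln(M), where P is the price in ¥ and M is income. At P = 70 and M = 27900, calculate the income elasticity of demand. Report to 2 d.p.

-0.35

At P = 70, M = 27900: Q = 331.020.
Holding P constant, ∂Q/∂M = -117.1/M = -0.00419713.
η_M = (∂Q/∂M)·(M/Q) = -0.00419713 × (27900/331.020) = -0.35.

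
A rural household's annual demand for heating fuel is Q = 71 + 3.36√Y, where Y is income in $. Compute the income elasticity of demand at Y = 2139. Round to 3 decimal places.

At Y = 2139: Q = 226.398.
dQ/dY = 3.36/(2√Y) = 0.0363249 at this income.
η = (dQ/dY)·(Y/Q) = 0.0363249 × (2139/226.398) = 0.343.

0.343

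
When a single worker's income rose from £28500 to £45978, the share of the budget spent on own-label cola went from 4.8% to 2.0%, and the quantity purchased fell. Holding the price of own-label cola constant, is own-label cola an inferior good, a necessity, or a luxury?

inferior good

Quantity demanded falls as income rises, so η < 0.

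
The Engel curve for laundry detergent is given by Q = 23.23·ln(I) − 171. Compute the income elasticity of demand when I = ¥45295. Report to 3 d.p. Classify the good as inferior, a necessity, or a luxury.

At I = 45295: Q = 78.048.
dQ/dI = 23.23/I = 0.00051286 at this income.
η = (dQ/dI)·(I/Q) = 0.00051286 × (45295/78.048) = 0.298.
Since 0 < η < 1, the good is a necessity.

0.298 (necessity)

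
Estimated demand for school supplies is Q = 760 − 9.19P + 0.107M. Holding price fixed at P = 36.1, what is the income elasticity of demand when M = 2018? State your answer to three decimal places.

0.335

At P = 36.1, M = 2018: Q = 644.167.
Holding P constant, ∂Q/∂M = 0.107.
η_M = (∂Q/∂M)·(M/Q) = 0.107 × (2018/644.167) = 0.335.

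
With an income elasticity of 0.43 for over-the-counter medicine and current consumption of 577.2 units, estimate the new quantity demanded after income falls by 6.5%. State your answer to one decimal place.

561.1

%ΔQ ≈ η × %ΔI = 0.43 × (-6.5%) = -2.795%.
New Q ≈ 577.2 × (1 − 0.02795) = 561.1.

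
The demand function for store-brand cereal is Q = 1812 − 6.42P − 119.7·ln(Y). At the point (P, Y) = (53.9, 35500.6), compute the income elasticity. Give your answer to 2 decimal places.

-0.57

At P = 53.9, Y = 35500.6: Q = 211.829.
Holding P constant, ∂Q/∂Y = -119.7/Y = -0.00337177.
η_Y = (∂Q/∂Y)·(Y/Q) = -0.00337177 × (35500.6/211.829) = -0.57.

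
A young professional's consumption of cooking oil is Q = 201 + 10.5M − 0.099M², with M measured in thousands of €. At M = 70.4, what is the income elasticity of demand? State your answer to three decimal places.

-0.539

At M = 70.4: Q = 449.5402.
dQ/dM = 10.5 − 0.198M = -3.43920.
η = (dQ/dM)·(M/Q) = -3.43920 × (70.4/449.5402) = -0.539.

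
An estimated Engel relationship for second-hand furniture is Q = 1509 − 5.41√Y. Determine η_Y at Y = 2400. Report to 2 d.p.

At Y = 2400: Q = 1243.965.
dQ/dY = -5.41/(2√Y) = -0.0552156 at this income.
η = (dQ/dY)·(Y/Q) = -0.0552156 × (2400/1243.965) = -0.11.

-0.11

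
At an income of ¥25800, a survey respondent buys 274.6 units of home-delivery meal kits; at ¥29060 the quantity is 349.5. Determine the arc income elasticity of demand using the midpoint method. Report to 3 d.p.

ΔQ = 349.5 − 274.6 = 74.9; midpoint Q̄ = (274.6 + 349.5)/2 = 312.05.
ΔI = 29060 − 25800 = 3260; midpoint Ī = (25800 + 29060)/2 = 27430.
η = (ΔQ/Q̄) ÷ (ΔI/Ī) = (74.9/312.05) ÷ (3260/27430) = 2.020.

2.020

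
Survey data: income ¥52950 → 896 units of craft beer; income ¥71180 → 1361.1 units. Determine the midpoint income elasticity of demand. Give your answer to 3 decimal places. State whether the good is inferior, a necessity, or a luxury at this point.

ΔQ = 1361.1 − 896 = 465.1; midpoint Q̄ = (896 + 1361.1)/2 = 1128.55.
ΔI = 71180 − 52950 = 18230; midpoint Ī = (52950 + 71180)/2 = 62065.
η = (ΔQ/Q̄) ÷ (ΔI/Ī) = (465.1/1128.55) ÷ (18230/62065) = 1.403.
η > 1 ⇒ luxury.

1.403 (luxury)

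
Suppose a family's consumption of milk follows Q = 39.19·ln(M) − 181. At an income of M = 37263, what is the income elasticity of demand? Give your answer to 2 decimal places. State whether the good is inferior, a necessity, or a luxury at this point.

At M = 37263: Q = 231.504.
dQ/dM = 39.19/M = 0.00105171 at this income.
η = (dQ/dM)·(M/Q) = 0.00105171 × (37263/231.504) = 0.17.
Since 0 < η < 1, the good is a necessity.

0.17 (necessity)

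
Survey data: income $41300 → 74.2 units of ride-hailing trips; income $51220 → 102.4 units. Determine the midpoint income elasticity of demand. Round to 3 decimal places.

ΔQ = 102.4 − 74.2 = 28.2; midpoint Q̄ = (74.2 + 102.4)/2 = 88.3.
ΔI = 51220 − 41300 = 9920; midpoint Ī = (41300 + 51220)/2 = 46260.
η = (ΔQ/Q̄) ÷ (ΔI/Ī) = (28.2/88.3) ÷ (9920/46260) = 1.489.

1.489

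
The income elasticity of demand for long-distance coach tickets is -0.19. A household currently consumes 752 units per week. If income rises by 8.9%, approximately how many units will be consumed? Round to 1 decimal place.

739.3

%ΔQ ≈ η × %ΔI = -0.19 × 8.9% = -1.691%.
New Q ≈ 752 × (1 − 0.01691) = 739.3.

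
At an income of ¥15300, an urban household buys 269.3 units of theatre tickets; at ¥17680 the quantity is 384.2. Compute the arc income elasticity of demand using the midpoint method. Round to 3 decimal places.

ΔQ = 384.2 − 269.3 = 114.9; midpoint Q̄ = (269.3 + 384.2)/2 = 326.75.
ΔI = 17680 − 15300 = 2380; midpoint Ī = (15300 + 17680)/2 = 16490.
η = (ΔQ/Q̄) ÷ (ΔI/Ī) = (114.9/326.75) ÷ (2380/16490) = 2.436.

2.436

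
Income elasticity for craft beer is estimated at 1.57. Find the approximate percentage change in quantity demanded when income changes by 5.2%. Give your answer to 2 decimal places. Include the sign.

%ΔQ ≈ η × %ΔI = 1.57 × 5.2% = 8.16%.

8.16%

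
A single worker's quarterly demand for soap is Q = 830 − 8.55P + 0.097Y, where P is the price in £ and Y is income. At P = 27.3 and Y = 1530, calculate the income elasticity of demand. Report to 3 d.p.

At P = 27.3, Y = 1530: Q = 744.995.
Holding P constant, ∂Q/∂Y = 0.097.
η_Y = (∂Q/∂Y)·(Y/Q) = 0.097 × (1530/744.995) = 0.199.

0.199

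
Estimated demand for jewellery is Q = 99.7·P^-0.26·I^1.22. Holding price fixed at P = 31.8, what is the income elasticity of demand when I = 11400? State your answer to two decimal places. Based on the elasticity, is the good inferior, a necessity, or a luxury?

1.22 (luxury)

For a multiplicative demand Q = A·P^α·I^β, the income elasticity is β everywhere.
Here β = 1.22, so η = 1.22.
Since η > 1, this is a luxury.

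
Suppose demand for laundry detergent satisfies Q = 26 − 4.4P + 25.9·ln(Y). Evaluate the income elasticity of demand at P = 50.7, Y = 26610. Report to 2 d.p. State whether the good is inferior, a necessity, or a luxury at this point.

At P = 50.7, Y = 26610: Q = 66.816.
Holding P constant, ∂Q/∂Y = 25.9/Y = 0.000973318.
η_Y = (∂Q/∂Y)·(Y/Q) = 0.000973318 × (26610/66.816) = 0.39.
Since 0 < η < 1, this is a necessity.

0.39 (necessity)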